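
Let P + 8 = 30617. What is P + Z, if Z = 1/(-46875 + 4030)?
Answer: 1311442604/42845 ≈ 30609.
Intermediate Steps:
Z = -1/42845 (Z = 1/(-42845) = -1/42845 ≈ -2.3340e-5)
P = 30609 (P = -8 + 30617 = 30609)
P + Z = 30609 - 1/42845 = 1311442604/42845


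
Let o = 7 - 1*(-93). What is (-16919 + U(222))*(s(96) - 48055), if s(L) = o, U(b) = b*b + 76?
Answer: -1555708155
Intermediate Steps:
o = 100 (o = 7 + 93 = 100)
U(b) = 76 + b² (U(b) = b² + 76 = 76 + b²)
s(L) = 100
(-16919 + U(222))*(s(96) - 48055) = (-16919 + (76 + 222²))*(100 - 48055) = (-16919 + (76 + 49284))*(-47955) = (-16919 + 49360)*(-47955) = 32441*(-47955) = -1555708155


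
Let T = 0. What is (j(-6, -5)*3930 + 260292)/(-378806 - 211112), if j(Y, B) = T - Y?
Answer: -141936/294959 ≈ -0.48121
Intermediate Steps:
j(Y, B) = -Y (j(Y, B) = 0 - Y = -Y)
(j(-6, -5)*3930 + 260292)/(-378806 - 211112) = (-1*(-6)*3930 + 260292)/(-378806 - 211112) = (6*3930 + 260292)/(-589918) = (23580 + 260292)*(-1/589918) = 283872*(-1/589918) = -141936/294959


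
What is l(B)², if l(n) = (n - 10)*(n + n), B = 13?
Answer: 6084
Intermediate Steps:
l(n) = 2*n*(-10 + n) (l(n) = (-10 + n)*(2*n) = 2*n*(-10 + n))
l(B)² = (2*13*(-10 + 13))² = (2*13*3)² = 78² = 6084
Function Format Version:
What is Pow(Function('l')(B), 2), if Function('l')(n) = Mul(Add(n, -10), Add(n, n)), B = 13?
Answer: 6084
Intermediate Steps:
Function('l')(n) = Mul(2, n, Add(-10, n)) (Function('l')(n) = Mul(Add(-10, n), Mul(2, n)) = Mul(2, n, Add(-10, n)))
Pow(Function('l')(B), 2) = Pow(Mul(2, 13, Add(-10, 13)), 2) = Pow(Mul(2, 13, 3), 2) = Pow(78, 2) = 6084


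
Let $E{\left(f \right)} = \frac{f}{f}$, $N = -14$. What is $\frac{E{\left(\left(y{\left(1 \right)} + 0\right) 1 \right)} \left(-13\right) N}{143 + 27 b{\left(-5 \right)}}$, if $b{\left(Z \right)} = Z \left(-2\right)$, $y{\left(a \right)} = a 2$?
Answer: $\frac{26}{59} \approx 0.44068$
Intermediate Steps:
$y{\left(a \right)} = 2 a$
$b{\left(Z \right)} = - 2 Z$
$E{\left(f \right)} = 1$
$\frac{E{\left(\left(y{\left(1 \right)} + 0\right) 1 \right)} \left(-13\right) N}{143 + 27 b{\left(-5 \right)}} = \frac{1 \left(-13\right) \left(-14\right)}{143 + 27 \left(\left(-2\right) \left(-5\right)\right)} = \frac{\left(-13\right) \left(-14\right)}{143 + 27 \cdot 10} = \frac{182}{143 + 270} = \frac{182}{413} = 182 \cdot \frac{1}{413} = \frac{26}{59}$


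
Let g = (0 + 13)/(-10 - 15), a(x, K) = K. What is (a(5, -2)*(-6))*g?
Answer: -156/25 ≈ -6.2400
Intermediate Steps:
g = -13/25 (g = 13/(-25) = 13*(-1/25) = -13/25 ≈ -0.52000)
(a(5, -2)*(-6))*g = -2*(-6)*(-13/25) = 12*(-13/25) = -156/25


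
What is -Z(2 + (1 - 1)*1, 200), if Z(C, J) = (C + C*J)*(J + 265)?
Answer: -186930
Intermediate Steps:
Z(C, J) = (265 + J)*(C + C*J) (Z(C, J) = (C + C*J)*(265 + J) = (265 + J)*(C + C*J))
-Z(2 + (1 - 1)*1, 200) = -(2 + (1 - 1)*1)*(265 + 200**2 + 266*200) = -(2 + 0*1)*(265 + 40000 + 53200) = -(2 + 0)*93465 = -2*93465 = -1*186930 = -186930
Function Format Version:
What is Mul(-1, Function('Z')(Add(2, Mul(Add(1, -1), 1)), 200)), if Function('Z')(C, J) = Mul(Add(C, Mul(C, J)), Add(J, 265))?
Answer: -186930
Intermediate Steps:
Function('Z')(C, J) = Mul(Add(265, J), Add(C, Mul(C, J))) (Function('Z')(C, J) = Mul(Add(C, Mul(C, J)), Add(265, J)) = Mul(Add(265, J), Add(C, Mul(C, J))))
Mul(-1, Function('Z')(Add(2, Mul(Add(1, -1), 1)), 200)) = Mul(-1, Mul(Add(2, Mul(Add(1, -1), 1)), Add(265, Pow(200, 2), Mul(266, 200)))) = Mul(-1, Mul(Add(2, Mul(0, 1)), Add(265, 40000, 53200))) = Mul(-1, Mul(Add(2, 0), 93465)) = Mul(-1, Mul(2, 93465)) = Mul(-1, 186930) = -186930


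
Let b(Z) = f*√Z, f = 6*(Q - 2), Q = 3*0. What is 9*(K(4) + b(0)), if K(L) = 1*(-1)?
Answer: -9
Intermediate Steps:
K(L) = -1
Q = 0
f = -12 (f = 6*(0 - 2) = 6*(-2) = -12)
b(Z) = -12*√Z
9*(K(4) + b(0)) = 9*(-1 - 12*√0) = 9*(-1 - 12*0) = 9*(-1 + 0) = 9*(-1) = -9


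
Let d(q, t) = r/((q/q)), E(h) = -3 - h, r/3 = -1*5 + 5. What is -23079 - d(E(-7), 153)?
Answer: -23079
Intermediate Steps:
r = 0 (r = 3*(-1*5 + 5) = 3*(-5 + 5) = 3*0 = 0)
d(q, t) = 0 (d(q, t) = 0/((q/q)) = 0/1 = 0*1 = 0)
-23079 - d(E(-7), 153) = -23079 - 1*0 = -23079 + 0 = -23079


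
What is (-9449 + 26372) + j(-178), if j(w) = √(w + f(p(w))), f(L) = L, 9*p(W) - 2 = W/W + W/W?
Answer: 16923 + I*√1598/3 ≈ 16923.0 + 13.325*I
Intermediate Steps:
p(W) = 4/9 (p(W) = 2/9 + (W/W + W/W)/9 = 2/9 + (1 + 1)/9 = 2/9 + (⅑)*2 = 2/9 + 2/9 = 4/9)
j(w) = √(4/9 + w) (j(w) = √(w + 4/9) = √(4/9 + w))
(-9449 + 26372) + j(-178) = (-9449 + 26372) + √(4 + 9*(-178))/3 = 16923 + √(4 - 1602)/3 = 16923 + √(-1598)/3 = 16923 + (I*√1598)/3 = 16923 + I*√1598/3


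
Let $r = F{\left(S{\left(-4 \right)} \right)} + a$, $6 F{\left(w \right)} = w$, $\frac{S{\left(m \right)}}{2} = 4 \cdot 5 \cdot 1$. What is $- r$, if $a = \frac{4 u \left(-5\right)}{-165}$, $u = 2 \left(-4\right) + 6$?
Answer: $- \frac{212}{33} \approx -6.4242$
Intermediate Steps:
$u = -2$ ($u = -8 + 6 = -2$)
$S{\left(m \right)} = 40$ ($S{\left(m \right)} = 2 \cdot 4 \cdot 5 \cdot 1 = 2 \cdot 20 \cdot 1 = 2 \cdot 20 = 40$)
$F{\left(w \right)} = \frac{w}{6}$
$a = - \frac{8}{33}$ ($a = \frac{4 \left(-2\right) \left(-5\right)}{-165} = \left(-8\right) \left(-5\right) \left(- \frac{1}{165}\right) = 40 \left(- \frac{1}{165}\right) = - \frac{8}{33} \approx -0.24242$)
$r = \frac{212}{33}$ ($r = \frac{1}{6} \cdot 40 - \frac{8}{33} = \frac{20}{3} - \frac{8}{33} = \frac{212}{33} \approx 6.4242$)
$- r = \left(-1\right) \frac{212}{33} = - \frac{212}{33}$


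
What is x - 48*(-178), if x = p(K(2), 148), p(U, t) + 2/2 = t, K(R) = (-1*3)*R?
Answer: 8691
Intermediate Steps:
K(R) = -3*R
p(U, t) = -1 + t
x = 147 (x = -1 + 148 = 147)
x - 48*(-178) = 147 - 48*(-178) = 147 - 1*(-8544) = 147 + 8544 = 8691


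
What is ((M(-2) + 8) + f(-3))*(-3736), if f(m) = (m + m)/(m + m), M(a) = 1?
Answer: -37360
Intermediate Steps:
f(m) = 1 (f(m) = (2*m)/((2*m)) = (2*m)*(1/(2*m)) = 1)
((M(-2) + 8) + f(-3))*(-3736) = ((1 + 8) + 1)*(-3736) = (9 + 1)*(-3736) = 10*(-3736) = -37360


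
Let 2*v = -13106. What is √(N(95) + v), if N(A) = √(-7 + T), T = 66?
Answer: √(-6553 + √59) ≈ 80.903*I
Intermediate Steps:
v = -6553 (v = (½)*(-13106) = -6553)
N(A) = √59 (N(A) = √(-7 + 66) = √59)
√(N(95) + v) = √(√59 - 6553) = √(-6553 + √59)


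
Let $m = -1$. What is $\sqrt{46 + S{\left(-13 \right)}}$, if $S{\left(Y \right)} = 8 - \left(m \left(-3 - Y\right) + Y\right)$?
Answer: $\sqrt{77} \approx 8.775$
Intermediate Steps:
$S{\left(Y \right)} = 5 - 2 Y$ ($S{\left(Y \right)} = 8 - \left(- (-3 - Y) + Y\right) = 8 - \left(\left(3 + Y\right) + Y\right) = 8 - \left(3 + 2 Y\right) = 5 - 2 Y$)
$\sqrt{46 + S{\left(-13 \right)}} = \sqrt{46 + \left(5 - -26\right)} = \sqrt{46 + \left(5 + 26\right)} = \sqrt{46 + 31} = \sqrt{77}$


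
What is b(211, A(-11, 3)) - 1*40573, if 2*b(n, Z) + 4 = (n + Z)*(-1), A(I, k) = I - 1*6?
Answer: -40672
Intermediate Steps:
A(I, k) = -6 + I (A(I, k) = I - 6 = -6 + I)
b(n, Z) = -2 - Z/2 - n/2 (b(n, Z) = -2 + ((n + Z)*(-1))/2 = -2 + ((Z + n)*(-1))/2 = -2 + (-Z - n)/2 = -2 + (-Z/2 - n/2) = -2 - Z/2 - n/2)
b(211, A(-11, 3)) - 1*40573 = (-2 - (-6 - 11)/2 - ½*211) - 1*40573 = (-2 - ½*(-17) - 211/2) - 40573 = (-2 + 17/2 - 211/2) - 40573 = -99 - 40573 = -40672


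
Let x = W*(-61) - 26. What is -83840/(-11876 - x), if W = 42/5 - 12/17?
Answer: 1781600/241839 ≈ 7.3669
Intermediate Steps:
W = 654/85 (W = 42*(1/5) - 12*1/17 = 42/5 - 12/17 = 654/85 ≈ 7.6941)
x = -42104/85 (x = (654/85)*(-61) - 26 = -39894/85 - 26 = -42104/85 ≈ -495.34)
-83840/(-11876 - x) = -83840/(-11876 - 1*(-42104/85)) = -83840/(-11876 + 42104/85) = -83840/(-967356/85) = -83840*(-85/967356) = 1781600/241839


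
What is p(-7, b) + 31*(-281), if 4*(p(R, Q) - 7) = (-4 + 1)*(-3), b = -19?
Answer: -34807/4 ≈ -8701.8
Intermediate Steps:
p(R, Q) = 37/4 (p(R, Q) = 7 + ((-4 + 1)*(-3))/4 = 7 + (-3*(-3))/4 = 7 + (1/4)*9 = 7 + 9/4 = 37/4)
p(-7, b) + 31*(-281) = 37/4 + 31*(-281) = 37/4 - 8711 = -34807/4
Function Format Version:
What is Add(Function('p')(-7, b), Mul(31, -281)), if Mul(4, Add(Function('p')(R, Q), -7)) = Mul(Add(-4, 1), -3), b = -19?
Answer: Rational(-34807, 4) ≈ -8701.8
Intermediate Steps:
Function('p')(R, Q) = Rational(37, 4) (Function('p')(R, Q) = Add(7, Mul(Rational(1, 4), Mul(Add(-4, 1), -3))) = Add(7, Mul(Rational(1, 4), Mul(-3, -3))) = Add(7, Mul(Rational(1, 4), 9)) = Add(7, Rational(9, 4)) = Rational(37, 4))
Add(Function('p')(-7, b), Mul(31, -281)) = Add(Rational(37, 4), Mul(31, -281)) = Add(Rational(37, 4), -8711) = Rational(-34807, 4)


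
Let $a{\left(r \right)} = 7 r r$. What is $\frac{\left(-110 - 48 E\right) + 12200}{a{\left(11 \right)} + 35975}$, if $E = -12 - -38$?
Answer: $\frac{1807}{6137} \approx 0.29444$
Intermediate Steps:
$a{\left(r \right)} = 7 r^{2}$
$E = 26$ ($E = -12 + 38 = 26$)
$\frac{\left(-110 - 48 E\right) + 12200}{a{\left(11 \right)} + 35975} = \frac{\left(-110 - 1248\right) + 12200}{7 \cdot 11^{2} + 35975} = \frac{\left(-110 - 1248\right) + 12200}{7 \cdot 121 + 35975} = \frac{-1358 + 12200}{847 + 35975} = \frac{10842}{36822} = 10842 \cdot \frac{1}{36822} = \frac{1807}{6137}$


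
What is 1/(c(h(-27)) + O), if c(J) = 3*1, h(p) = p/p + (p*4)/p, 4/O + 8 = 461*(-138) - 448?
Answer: 32037/96109 ≈ 0.33334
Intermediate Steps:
O = -2/32037 (O = 4/(-8 + (461*(-138) - 448)) = 4/(-8 + (-63618 - 448)) = 4/(-8 - 64066) = 4/(-64074) = 4*(-1/64074) = -2/32037 ≈ -6.2428e-5)
h(p) = 5 (h(p) = 1 + (4*p)/p = 1 + 4 = 5)
c(J) = 3
1/(c(h(-27)) + O) = 1/(3 - 2/32037) = 1/(96109/32037) = 32037/96109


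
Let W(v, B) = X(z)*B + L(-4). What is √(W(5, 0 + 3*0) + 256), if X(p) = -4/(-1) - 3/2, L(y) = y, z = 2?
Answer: 6*√7 ≈ 15.875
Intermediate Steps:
X(p) = 5/2 (X(p) = -4*(-1) - 3*½ = 4 - 3/2 = 5/2)
W(v, B) = -4 + 5*B/2 (W(v, B) = 5*B/2 - 4 = -4 + 5*B/2)
√(W(5, 0 + 3*0) + 256) = √((-4 + 5*(0 + 3*0)/2) + 256) = √((-4 + 5*(0 + 0)/2) + 256) = √((-4 + (5/2)*0) + 256) = √((-4 + 0) + 256) = √(-4 + 256) = √252 = 6*√7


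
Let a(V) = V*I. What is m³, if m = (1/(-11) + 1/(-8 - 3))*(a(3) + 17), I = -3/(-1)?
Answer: -140608/1331 ≈ -105.64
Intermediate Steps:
I = 3 (I = -3*(-1) = 3)
a(V) = 3*V (a(V) = V*3 = 3*V)
m = -52/11 (m = (1/(-11) + 1/(-8 - 3))*(3*3 + 17) = (-1/11 + 1/(-11))*(9 + 17) = (-1/11 - 1/11)*26 = -2/11*26 = -52/11 ≈ -4.7273)
m³ = (-52/11)³ = -140608/1331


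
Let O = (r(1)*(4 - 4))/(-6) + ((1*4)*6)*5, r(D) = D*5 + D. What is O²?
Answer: 14400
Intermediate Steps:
r(D) = 6*D (r(D) = 5*D + D = 6*D)
O = 120 (O = ((6*1)*(4 - 4))/(-6) + ((1*4)*6)*5 = (6*0)*(-⅙) + (4*6)*5 = 0*(-⅙) + 24*5 = 0 + 120 = 120)
O² = 120² = 14400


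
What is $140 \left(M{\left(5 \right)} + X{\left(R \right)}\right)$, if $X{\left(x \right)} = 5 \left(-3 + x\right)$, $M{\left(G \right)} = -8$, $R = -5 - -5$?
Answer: $-3220$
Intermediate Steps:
$R = 0$ ($R = -5 + 5 = 0$)
$X{\left(x \right)} = -15 + 5 x$
$140 \left(M{\left(5 \right)} + X{\left(R \right)}\right) = 140 \left(-8 + \left(-15 + 5 \cdot 0\right)\right) = 140 \left(-8 + \left(-15 + 0\right)\right) = 140 \left(-8 - 15\right) = 140 \left(-23\right) = -3220$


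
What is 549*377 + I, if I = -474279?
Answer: -267306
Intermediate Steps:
549*377 + I = 549*377 - 474279 = 206973 - 474279 = -267306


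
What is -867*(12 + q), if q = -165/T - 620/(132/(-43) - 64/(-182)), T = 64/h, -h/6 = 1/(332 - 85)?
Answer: -4376105854599/21016736 ≈ -2.0822e+5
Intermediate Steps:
h = -6/247 (h = -6/(332 - 85) = -6/247 ≈ -0.024291)
T = -7904/3 (T = 64/(-6/247) = 64*(-247/6) = -7904/3 ≈ -2634.7)
q = 4795210765/21016736 (q = -165/(-7904/3) - 620/(132/(-43) - 64/(-182)) = -165*(-3/7904) - 620/(132*(-1/43) - 64*(-1/182)) = 495/7904 - 620/(-132/43 + 32/91) = 495/7904 - 620/(-10636/3913) = 495/7904 - 620*(-3913/10636) = 495/7904 + 606515/2659 = 4795210765/21016736 ≈ 228.16)
-867*(12 + q) = -867*(12 + 4795210765/21016736) = -867*5047411597/21016736 = -4376105854599/21016736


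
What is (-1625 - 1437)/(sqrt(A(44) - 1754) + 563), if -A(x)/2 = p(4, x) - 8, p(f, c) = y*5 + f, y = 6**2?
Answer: -1723906/319075 + 27558*I*sqrt(26)/319075 ≈ -5.4028 + 0.44039*I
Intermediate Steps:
y = 36
p(f, c) = 180 + f (p(f, c) = 36*5 + f = 180 + f)
A(x) = -352 (A(x) = -2*((180 + 4) - 8) = -2*(184 - 8) = -2*176 = -352)
(-1625 - 1437)/(sqrt(A(44) - 1754) + 563) = (-1625 - 1437)/(sqrt(-352 - 1754) + 563) = -3062/(sqrt(-2106) + 563) = -3062/(9*I*sqrt(26) + 563) = -3062/(563 + 9*I*sqrt(26))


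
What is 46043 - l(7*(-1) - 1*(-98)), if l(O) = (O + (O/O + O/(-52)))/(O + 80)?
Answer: 1657529/36 ≈ 46043.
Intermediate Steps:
l(O) = (1 + 51*O/52)/(80 + O) (l(O) = (O + (1 + O*(-1/52)))/(80 + O) = (O + (1 - O/52))/(80 + O) = (1 + 51*O/52)/(80 + O))
46043 - l(7*(-1) - 1*(-98)) = 46043 - (52 + 51*(7*(-1) - 1*(-98)))/(52*(80 + (7*(-1) - 1*(-98)))) = 46043 - (52 + 51*(-7 + 98))/(52*(80 + (-7 + 98))) = 46043 - (52 + 51*91)/(52*(80 + 91)) = 46043 - (52 + 4641)/(52*171) = 46043 - 4693/(52*171) = 46043 - 1*19/36 = 46043 - 19/36 = 1657529/36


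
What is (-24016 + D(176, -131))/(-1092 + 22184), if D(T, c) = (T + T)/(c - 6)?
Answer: -822636/722401 ≈ -1.1388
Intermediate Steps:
D(T, c) = 2*T/(-6 + c) (D(T, c) = (2*T)/(-6 + c) = 2*T/(-6 + c))
(-24016 + D(176, -131))/(-1092 + 22184) = (-24016 + 2*176/(-6 - 131))/(-1092 + 22184) = (-24016 + 2*176/(-137))/21092 = (-24016 + 2*176*(-1/137))*(1/21092) = (-24016 - 352/137)*(1/21092) = -3290544/137*1/21092 = -822636/722401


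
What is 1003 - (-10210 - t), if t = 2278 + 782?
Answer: 14273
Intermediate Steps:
t = 3060
1003 - (-10210 - t) = 1003 - (-10210 - 1*3060) = 1003 - (-10210 - 3060) = 1003 - 1*(-13270) = 1003 + 13270 = 14273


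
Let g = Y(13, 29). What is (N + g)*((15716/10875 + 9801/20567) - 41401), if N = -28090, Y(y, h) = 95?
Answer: 51844340404532522/44733225 ≈ 1.1590e+9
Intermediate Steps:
g = 95
(N + g)*((15716/10875 + 9801/20567) - 41401) = (-28090 + 95)*((15716/10875 + 9801/20567) - 41401) = -27995*((15716*(1/10875) + 9801*(1/20567)) - 41401) = -27995*((15716/10875 + 9801/20567) - 41401) = -27995*(429816847/223666125 - 41401) = -27995*(-9259571424278/223666125) = 51844340404532522/44733225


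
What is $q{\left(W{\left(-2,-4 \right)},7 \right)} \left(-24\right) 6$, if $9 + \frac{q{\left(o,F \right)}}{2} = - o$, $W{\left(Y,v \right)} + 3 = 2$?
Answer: $2304$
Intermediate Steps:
$W{\left(Y,v \right)} = -1$ ($W{\left(Y,v \right)} = -3 + 2 = -1$)
$q{\left(o,F \right)} = -18 - 2 o$ ($q{\left(o,F \right)} = -18 + 2 \left(- o\right) = -18 - 2 o$)
$q{\left(W{\left(-2,-4 \right)},7 \right)} \left(-24\right) 6 = \left(-18 - -2\right) \left(-24\right) 6 = \left(-18 + 2\right) \left(-24\right) 6 = \left(-16\right) \left(-24\right) 6 = 384 \cdot 6 = 2304$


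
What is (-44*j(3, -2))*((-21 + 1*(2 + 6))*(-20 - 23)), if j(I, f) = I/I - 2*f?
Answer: -122980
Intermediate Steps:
j(I, f) = 1 - 2*f
(-44*j(3, -2))*((-21 + 1*(2 + 6))*(-20 - 23)) = (-44*(1 - 2*(-2)))*((-21 + 1*(2 + 6))*(-20 - 23)) = (-44*(1 + 4))*((-21 + 1*8)*(-43)) = (-44*5)*((-21 + 8)*(-43)) = -(-2860)*(-43) = -220*559 = -122980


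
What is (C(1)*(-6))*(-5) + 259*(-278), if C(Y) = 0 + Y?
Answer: -71972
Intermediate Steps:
C(Y) = Y
(C(1)*(-6))*(-5) + 259*(-278) = (1*(-6))*(-5) + 259*(-278) = -6*(-5) - 72002 = 30 - 72002 = -71972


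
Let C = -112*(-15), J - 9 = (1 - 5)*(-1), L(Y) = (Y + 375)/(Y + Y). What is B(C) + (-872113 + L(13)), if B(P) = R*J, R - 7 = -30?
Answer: -11341162/13 ≈ -8.7240e+5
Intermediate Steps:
R = -23 (R = 7 - 30 = -23)
L(Y) = (375 + Y)/(2*Y) (L(Y) = (375 + Y)/((2*Y)) = (375 + Y)*(1/(2*Y)) = (375 + Y)/(2*Y))
J = 13 (J = 9 + (1 - 5)*(-1) = 9 - 4*(-1) = 9 + 4 = 13)
C = 1680
B(P) = -299 (B(P) = -23*13 = -299)
B(C) + (-872113 + L(13)) = -299 + (-872113 + (1/2)*(375 + 13)/13) = -299 + (-872113 + (1/2)*(1/13)*388) = -299 + (-872113 + 194/13) = -299 - 11337275/13 = -11341162/13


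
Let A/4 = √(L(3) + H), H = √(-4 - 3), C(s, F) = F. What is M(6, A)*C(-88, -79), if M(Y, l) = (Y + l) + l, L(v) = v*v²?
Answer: -474 - 632*√(27 + I*√7) ≈ -3761.9 - 160.71*I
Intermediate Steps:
H = I*√7 (H = √(-7) = I*√7 ≈ 2.6458*I)
L(v) = v³
A = 4*√(27 + I*√7) (A = 4*√(3³ + I*√7) = 4*√(27 + I*√7) ≈ 20.809 + 1.0171*I)
M(Y, l) = Y + 2*l
M(6, A)*C(-88, -79) = (6 + 2*(4*√(27 + I*√7)))*(-79) = (6 + 8*√(27 + I*√7))*(-79) = -474 - 632*√(27 + I*√7)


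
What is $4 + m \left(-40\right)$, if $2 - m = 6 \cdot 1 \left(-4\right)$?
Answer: $-1036$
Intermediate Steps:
$m = 26$ ($m = 2 - 6 \cdot 1 \left(-4\right) = 2 - 6 \left(-4\right) = 2 - -24 = 2 + 24 = 26$)
$4 + m \left(-40\right) = 4 + 26 \left(-40\right) = 4 - 1040 = -1036$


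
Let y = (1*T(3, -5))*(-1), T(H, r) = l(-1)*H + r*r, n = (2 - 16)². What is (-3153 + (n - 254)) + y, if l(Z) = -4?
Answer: -3224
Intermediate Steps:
n = 196 (n = (-14)² = 196)
T(H, r) = r² - 4*H (T(H, r) = -4*H + r*r = -4*H + r² = r² - 4*H)
y = -13 (y = (1*((-5)² - 4*3))*(-1) = (1*(25 - 12))*(-1) = (1*13)*(-1) = 13*(-1) = -13)
(-3153 + (n - 254)) + y = (-3153 + (196 - 254)) - 13 = (-3153 - 58) - 13 = -3211 - 13 = -3224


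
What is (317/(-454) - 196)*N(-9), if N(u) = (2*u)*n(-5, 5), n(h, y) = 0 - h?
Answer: 4018545/227 ≈ 17703.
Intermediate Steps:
n(h, y) = -h
N(u) = 10*u (N(u) = (2*u)*(-1*(-5)) = (2*u)*5 = 10*u)
(317/(-454) - 196)*N(-9) = (317/(-454) - 196)*(10*(-9)) = (317*(-1/454) - 196)*(-90) = (-317/454 - 196)*(-90) = -89301/454*(-90) = 4018545/227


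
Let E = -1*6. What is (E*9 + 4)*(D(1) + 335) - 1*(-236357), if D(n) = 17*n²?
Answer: 218757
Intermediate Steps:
E = -6
(E*9 + 4)*(D(1) + 335) - 1*(-236357) = (-6*9 + 4)*(17*1² + 335) - 1*(-236357) = (-54 + 4)*(17*1 + 335) + 236357 = -50*(17 + 335) + 236357 = -50*352 + 236357 = -17600 + 236357 = 218757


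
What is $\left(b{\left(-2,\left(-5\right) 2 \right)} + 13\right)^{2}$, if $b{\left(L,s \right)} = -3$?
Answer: $100$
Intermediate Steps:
$\left(b{\left(-2,\left(-5\right) 2 \right)} + 13\right)^{2} = \left(-3 + 13\right)^{2} = 10^{2} = 100$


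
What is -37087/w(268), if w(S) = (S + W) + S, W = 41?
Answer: -37087/577 ≈ -64.276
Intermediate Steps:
w(S) = 41 + 2*S (w(S) = (S + 41) + S = (41 + S) + S = 41 + 2*S)
-37087/w(268) = -37087/(41 + 2*268) = -37087/(41 + 536) = -37087/577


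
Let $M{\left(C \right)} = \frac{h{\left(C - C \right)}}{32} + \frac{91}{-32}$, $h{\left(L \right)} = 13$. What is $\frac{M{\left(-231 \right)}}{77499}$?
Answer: $- \frac{13}{413328} \approx -3.1452 \cdot 10^{-5}$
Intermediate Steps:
$M{\left(C \right)} = - \frac{39}{16}$ ($M{\left(C \right)} = \frac{13}{32} + \frac{91}{-32} = 13 \cdot \frac{1}{32} + 91 \left(- \frac{1}{32}\right) = \frac{13}{32} - \frac{91}{32} = - \frac{39}{16}$)
$\frac{M{\left(-231 \right)}}{77499} = - \frac{39}{16 \cdot 77499} = \left(- \frac{39}{16}\right) \frac{1}{77499} = - \frac{13}{413328}$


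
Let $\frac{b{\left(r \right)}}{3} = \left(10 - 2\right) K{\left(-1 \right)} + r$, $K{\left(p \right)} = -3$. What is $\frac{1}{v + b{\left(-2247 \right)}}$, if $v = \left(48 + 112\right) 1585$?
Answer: $\frac{1}{246787} \approx 4.0521 \cdot 10^{-6}$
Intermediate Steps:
$v = 253600$ ($v = 160 \cdot 1585 = 253600$)
$b{\left(r \right)} = -72 + 3 r$ ($b{\left(r \right)} = 3 \left(\left(10 - 2\right) \left(-3\right) + r\right) = 3 \left(8 \left(-3\right) + r\right) = 3 \left(-24 + r\right) = -72 + 3 r$)
$\frac{1}{v + b{\left(-2247 \right)}} = \frac{1}{253600 + \left(-72 + 3 \left(-2247\right)\right)} = \frac{1}{253600 - 6813} = \frac{1}{246787}$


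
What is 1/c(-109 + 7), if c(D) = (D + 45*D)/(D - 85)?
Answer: 11/276 ≈ 0.039855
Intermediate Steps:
c(D) = 46*D/(-85 + D) (c(D) = (46*D)/(-85 + D) = 46*D/(-85 + D))
1/c(-109 + 7) = 1/(46*(-109 + 7)/(-85 + (-109 + 7))) = 1/(46*(-102)/(-85 - 102)) = 1/(46*(-102)/(-187)) = 1/(46*(-102)*(-1/187)) = 1/(276/11) = 11/276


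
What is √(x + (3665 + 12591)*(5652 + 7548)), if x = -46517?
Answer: √214532683 ≈ 14647.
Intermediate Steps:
√(x + (3665 + 12591)*(5652 + 7548)) = √(-46517 + (3665 + 12591)*(5652 + 7548)) = √(-46517 + 16256*13200) = √(-46517 + 214579200) = √214532683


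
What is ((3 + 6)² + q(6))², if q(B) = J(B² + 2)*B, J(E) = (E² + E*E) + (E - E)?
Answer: 303073281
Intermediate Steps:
J(E) = 2*E² (J(E) = (E² + E²) + 0 = 2*E² + 0 = 2*E²)
q(B) = 2*B*(2 + B²)² (q(B) = (2*(B² + 2)²)*B = (2*(2 + B²)²)*B = 2*B*(2 + B²)²)
((3 + 6)² + q(6))² = ((3 + 6)² + 2*6*(2 + 6²)²)² = (9² + 2*6*(2 + 36)²)² = (81 + 2*6*38²)² = (81 + 2*6*1444)² = (81 + 17328)² = 17409² = 303073281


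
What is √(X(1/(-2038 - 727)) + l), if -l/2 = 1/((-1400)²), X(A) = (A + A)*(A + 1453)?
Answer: I*√12856153282/110600 ≈ 1.0252*I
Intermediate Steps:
X(A) = 2*A*(1453 + A) (X(A) = (2*A)*(1453 + A) = 2*A*(1453 + A))
l = -1/980000 (l = -2/((-1400)²) = -2/1960000 = -2*1/1960000 = -1/980000 ≈ -1.0204e-6)
√(X(1/(-2038 - 727)) + l) = √(2*(1453 + 1/(-2038 - 727))/(-2038 - 727) - 1/980000) = √(2*(1453 + 1/(-2765))/(-2765) - 1/980000) = √(2*(-1/2765)*(1453 - 1/2765) - 1/980000) = √(2*(-1/2765)*(4017544/2765) - 1/980000) = √(-8035088/7645225 - 1/980000) = √(-918296663/873740000) = I*√12856153282/110600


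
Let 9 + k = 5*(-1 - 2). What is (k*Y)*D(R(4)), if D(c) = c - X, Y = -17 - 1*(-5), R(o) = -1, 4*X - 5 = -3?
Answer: -432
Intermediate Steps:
X = 1/2 (X = 5/4 + (1/4)*(-3) = 5/4 - 3/4 = 1/2 ≈ 0.50000)
k = -24 (k = -9 + 5*(-1 - 2) = -9 + 5*(-3) = -9 - 15 = -24)
Y = -12 (Y = -17 + 5 = -12)
D(c) = -1/2 + c (D(c) = c - 1*1/2 = c - 1/2 = -1/2 + c)
(k*Y)*D(R(4)) = (-24*(-12))*(-1/2 - 1) = 288*(-3/2) = -432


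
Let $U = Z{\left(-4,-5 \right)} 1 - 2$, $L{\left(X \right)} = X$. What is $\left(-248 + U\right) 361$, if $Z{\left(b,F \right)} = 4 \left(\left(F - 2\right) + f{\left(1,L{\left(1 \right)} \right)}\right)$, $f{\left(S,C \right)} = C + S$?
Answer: $-97470$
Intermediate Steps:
$Z{\left(b,F \right)} = 4 F$ ($Z{\left(b,F \right)} = 4 \left(\left(F - 2\right) + \left(1 + 1\right)\right) = 4 \left(\left(-2 + F\right) + 2\right) = 4 F$)
$U = -22$ ($U = 4 \left(-5\right) 1 - 2 = \left(-20\right) 1 - 2 = -20 - 2 = -22$)
$\left(-248 + U\right) 361 = \left(-248 - 22\right) 361 = \left(-270\right) 361 = -97470$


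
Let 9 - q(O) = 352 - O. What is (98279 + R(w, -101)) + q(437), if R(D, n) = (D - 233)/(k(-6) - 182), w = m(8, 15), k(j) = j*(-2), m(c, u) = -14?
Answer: 16723657/170 ≈ 98375.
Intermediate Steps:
k(j) = -2*j
q(O) = -343 + O (q(O) = 9 - (352 - O) = 9 + (-352 + O) = -343 + O)
w = -14
R(D, n) = 233/170 - D/170 (R(D, n) = (D - 233)/(-2*(-6) - 182) = (-233 + D)/(12 - 182) = (-233 + D)/(-170) = (-233 + D)*(-1/170) = 233/170 - D/170)
(98279 + R(w, -101)) + q(437) = (98279 + (233/170 - 1/170*(-14))) + (-343 + 437) = (98279 + (233/170 + 7/85)) + 94 = (98279 + 247/170) + 94 = 16707677/170 + 94 = 16723657/170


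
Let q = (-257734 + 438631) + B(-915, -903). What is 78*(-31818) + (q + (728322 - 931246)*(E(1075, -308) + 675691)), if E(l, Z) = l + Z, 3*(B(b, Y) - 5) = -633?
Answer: -137271864305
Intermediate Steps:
B(b, Y) = -206 (B(b, Y) = 5 + (⅓)*(-633) = 5 - 211 = -206)
E(l, Z) = Z + l
q = 180691 (q = (-257734 + 438631) - 206 = 180897 - 206 = 180691)
78*(-31818) + (q + (728322 - 931246)*(E(1075, -308) + 675691)) = 78*(-31818) + (180691 + (728322 - 931246)*((-308 + 1075) + 675691)) = -2481804 + (180691 - 202924*(767 + 675691)) = -2481804 + (180691 - 202924*676458) = -2481804 + (180691 - 137269563192) = -2481804 - 137269382501 = -137271864305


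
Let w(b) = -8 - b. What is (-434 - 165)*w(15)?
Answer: 13777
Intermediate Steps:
(-434 - 165)*w(15) = (-434 - 165)*(-8 - 1*15) = -599*(-8 - 15) = -599*(-23) = 13777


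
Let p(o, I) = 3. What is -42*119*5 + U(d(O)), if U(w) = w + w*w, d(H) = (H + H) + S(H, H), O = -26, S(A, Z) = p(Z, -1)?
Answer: -22638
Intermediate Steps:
S(A, Z) = 3
d(H) = 3 + 2*H (d(H) = (H + H) + 3 = 2*H + 3 = 3 + 2*H)
U(w) = w + w**2
-42*119*5 + U(d(O)) = -42*119*5 + (3 + 2*(-26))*(1 + (3 + 2*(-26))) = -4998*5 + (3 - 52)*(1 + (3 - 52)) = -24990 - 49*(1 - 49) = -24990 - 49*(-48) = -24990 + 2352 = -22638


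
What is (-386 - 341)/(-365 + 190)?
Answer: 727/175 ≈ 4.1543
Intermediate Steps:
(-386 - 341)/(-365 + 190) = -727/(-175) = -727*(-1/175) = 727/175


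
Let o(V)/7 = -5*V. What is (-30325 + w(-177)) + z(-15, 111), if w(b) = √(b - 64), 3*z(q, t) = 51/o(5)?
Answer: -5306892/175 + I*√241 ≈ -30325.0 + 15.524*I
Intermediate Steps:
o(V) = -35*V (o(V) = 7*(-5*V) = -35*V)
z(q, t) = -17/175 (z(q, t) = (51/((-35*5)))/3 = (51/(-175))/3 = (51*(-1/175))/3 = (⅓)*(-51/175) = -17/175)
w(b) = √(-64 + b)
(-30325 + w(-177)) + z(-15, 111) = (-30325 + √(-64 - 177)) - 17/175 = (-30325 + √(-241)) - 17/175 = (-30325 + I*√241) - 17/175 = -5306892/175 + I*√241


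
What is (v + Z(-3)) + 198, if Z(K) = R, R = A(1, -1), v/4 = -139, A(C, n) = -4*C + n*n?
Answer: -361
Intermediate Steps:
A(C, n) = n² - 4*C (A(C, n) = -4*C + n² = n² - 4*C)
v = -556 (v = 4*(-139) = -556)
R = -3 (R = (-1)² - 4*1 = 1 - 4 = -3)
Z(K) = -3
(v + Z(-3)) + 198 = (-556 - 3) + 198 = -559 + 198 = -361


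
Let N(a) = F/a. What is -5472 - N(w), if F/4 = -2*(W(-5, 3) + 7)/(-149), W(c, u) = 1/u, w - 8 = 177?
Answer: -452507216/82695 ≈ -5472.0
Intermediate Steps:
w = 185 (w = 8 + 177 = 185)
F = 176/447 (F = 4*(-2*(1/3 + 7)/(-149)) = 4*(-2*(⅓ + 7)*(-1/149)) = 4*(-2*22/3*(-1/149)) = 4*(-44/3*(-1/149)) = 4*(44/447) = 176/447 ≈ 0.39374)
N(a) = 176/(447*a)
-5472 - N(w) = -5472 - 176/(447*185) = -5472 - 1*176/82695 = -5472 - 176/82695 = -452507216/82695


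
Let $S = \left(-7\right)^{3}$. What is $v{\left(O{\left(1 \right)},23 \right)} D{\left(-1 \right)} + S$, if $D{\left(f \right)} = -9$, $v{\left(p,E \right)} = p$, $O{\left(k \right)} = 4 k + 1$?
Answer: $-388$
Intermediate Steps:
$O{\left(k \right)} = 1 + 4 k$
$S = -343$
$v{\left(O{\left(1 \right)},23 \right)} D{\left(-1 \right)} + S = \left(1 + 4 \cdot 1\right) \left(-9\right) - 343 = \left(1 + 4\right) \left(-9\right) - 343 = 5 \left(-9\right) - 343 = -45 - 343 = -388$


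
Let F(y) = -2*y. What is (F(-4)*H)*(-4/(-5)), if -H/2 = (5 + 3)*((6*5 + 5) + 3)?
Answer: -19456/5 ≈ -3891.2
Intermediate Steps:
H = -608 (H = -2*(5 + 3)*((6*5 + 5) + 3) = -16*((30 + 5) + 3) = -16*(35 + 3) = -16*38 = -2*304 = -608)
(F(-4)*H)*(-4/(-5)) = (-2*(-4)*(-608))*(-4/(-5)) = (8*(-608))*(-4*(-1/5)) = -4864*4/5 = -19456/5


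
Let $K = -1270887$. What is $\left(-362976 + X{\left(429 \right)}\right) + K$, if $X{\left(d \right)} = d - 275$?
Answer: $-1633709$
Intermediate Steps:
$X{\left(d \right)} = -275 + d$ ($X{\left(d \right)} = d - 275 = -275 + d$)
$\left(-362976 + X{\left(429 \right)}\right) + K = \left(-362976 + \left(-275 + 429\right)\right) - 1270887 = \left(-362976 + 154\right) - 1270887 = -362822 - 1270887 = -1633709$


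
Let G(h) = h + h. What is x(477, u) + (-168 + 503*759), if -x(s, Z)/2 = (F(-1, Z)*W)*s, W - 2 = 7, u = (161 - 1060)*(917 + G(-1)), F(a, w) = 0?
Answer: 381609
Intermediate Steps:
G(h) = 2*h
u = -822585 (u = (161 - 1060)*(917 + 2*(-1)) = -899*(917 - 2) = -899*915 = -822585)
W = 9 (W = 2 + 7 = 9)
x(s, Z) = 0 (x(s, Z) = -2*0*9*s = -0*s = -2*0 = 0)
x(477, u) + (-168 + 503*759) = 0 + (-168 + 503*759) = 0 + (-168 + 381777) = 0 + 381609 = 381609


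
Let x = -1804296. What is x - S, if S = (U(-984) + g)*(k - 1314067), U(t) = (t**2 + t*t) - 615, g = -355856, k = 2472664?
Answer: -1830632566773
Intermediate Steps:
U(t) = -615 + 2*t**2 (U(t) = (t**2 + t**2) - 615 = 2*t**2 - 615 = -615 + 2*t**2)
S = 1830630762477 (S = ((-615 + 2*(-984)**2) - 355856)*(2472664 - 1314067) = ((-615 + 2*968256) - 355856)*1158597 = ((-615 + 1936512) - 355856)*1158597 = (1935897 - 355856)*1158597 = 1580041*1158597 = 1830630762477)
x - S = -1804296 - 1*1830630762477 = -1804296 - 1830630762477 = -1830632566773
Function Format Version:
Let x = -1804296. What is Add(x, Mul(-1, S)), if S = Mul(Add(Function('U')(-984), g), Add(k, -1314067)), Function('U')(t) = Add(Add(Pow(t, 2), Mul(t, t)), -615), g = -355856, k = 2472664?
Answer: -1830632566773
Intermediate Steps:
Function('U')(t) = Add(-615, Mul(2, Pow(t, 2))) (Function('U')(t) = Add(Add(Pow(t, 2), Pow(t, 2)), -615) = Add(Mul(2, Pow(t, 2)), -615) = Add(-615, Mul(2, Pow(t, 2))))
S = 1830630762477 (S = Mul(Add(Add(-615, Mul(2, Pow(-984, 2))), -355856), Add(2472664, -1314067)) = Mul(Add(Add(-615, Mul(2, 968256)), -355856), 1158597) = Mul(Add(Add(-615, 1936512), -355856), 1158597) = Mul(Add(1935897, -355856), 1158597) = Mul(1580041, 1158597) = 1830630762477)
Add(x, Mul(-1, S)) = Add(-1804296, Mul(-1, 1830630762477)) = Add(-1804296, -1830630762477) = -1830632566773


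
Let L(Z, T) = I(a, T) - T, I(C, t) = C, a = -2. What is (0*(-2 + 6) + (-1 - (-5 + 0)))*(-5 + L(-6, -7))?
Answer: 0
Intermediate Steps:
L(Z, T) = -2 - T
(0*(-2 + 6) + (-1 - (-5 + 0)))*(-5 + L(-6, -7)) = (0*(-2 + 6) + (-1 - (-5 + 0)))*(-5 + (-2 - 1*(-7))) = (0*4 + (-1 - 1*(-5)))*(-5 + (-2 + 7)) = (0 + (-1 + 5))*(-5 + 5) = (0 + 4)*0 = 4*0 = 0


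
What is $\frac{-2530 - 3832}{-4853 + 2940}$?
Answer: $\frac{6362}{1913} \approx 3.3257$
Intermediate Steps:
$\frac{-2530 - 3832}{-4853 + 2940} = - \frac{6362}{-1913} = \left(-6362\right) \left(- \frac{1}{1913}\right) = \frac{6362}{1913}$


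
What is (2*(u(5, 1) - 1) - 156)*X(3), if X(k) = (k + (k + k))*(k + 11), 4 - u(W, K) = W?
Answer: -20160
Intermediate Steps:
u(W, K) = 4 - W
X(k) = 3*k*(11 + k) (X(k) = (k + 2*k)*(11 + k) = (3*k)*(11 + k) = 3*k*(11 + k))
(2*(u(5, 1) - 1) - 156)*X(3) = (2*((4 - 1*5) - 1) - 156)*(3*3*(11 + 3)) = (2*((4 - 5) - 1) - 156)*(3*3*14) = (2*(-1 - 1) - 156)*126 = (2*(-2) - 156)*126 = (-4 - 156)*126 = -160*126 = -20160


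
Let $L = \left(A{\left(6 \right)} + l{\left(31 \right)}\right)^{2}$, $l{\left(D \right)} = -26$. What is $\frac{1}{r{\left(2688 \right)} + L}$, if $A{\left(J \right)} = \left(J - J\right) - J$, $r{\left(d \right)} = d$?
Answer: $\frac{1}{3712} \approx 0.0002694$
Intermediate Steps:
$A{\left(J \right)} = - J$ ($A{\left(J \right)} = 0 - J = - J$)
$L = 1024$ ($L = \left(\left(-1\right) 6 - 26\right)^{2} = \left(-6 - 26\right)^{2} = \left(-32\right)^{2} = 1024$)
$\frac{1}{r{\left(2688 \right)} + L} = \frac{1}{2688 + 1024} = \frac{1}{3712}$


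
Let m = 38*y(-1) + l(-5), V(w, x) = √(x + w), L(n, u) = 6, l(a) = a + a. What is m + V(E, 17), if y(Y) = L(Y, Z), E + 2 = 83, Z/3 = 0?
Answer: 218 + 7*√2 ≈ 227.90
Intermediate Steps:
Z = 0 (Z = 3*0 = 0)
l(a) = 2*a
E = 81 (E = -2 + 83 = 81)
V(w, x) = √(w + x)
y(Y) = 6
m = 218 (m = 38*6 + 2*(-5) = 228 - 10 = 218)
m + V(E, 17) = 218 + √(81 + 17) = 218 + √98 = 218 + 7*√2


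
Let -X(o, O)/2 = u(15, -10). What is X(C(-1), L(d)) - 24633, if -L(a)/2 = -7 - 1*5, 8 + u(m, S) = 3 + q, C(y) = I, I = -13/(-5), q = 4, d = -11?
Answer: -24631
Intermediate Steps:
I = 13/5 (I = -13*(-⅕) = 13/5 ≈ 2.6000)
C(y) = 13/5
u(m, S) = -1 (u(m, S) = -8 + (3 + 4) = -8 + 7 = -1)
L(a) = 24 (L(a) = -2*(-7 - 1*5) = -2*(-7 - 5) = -2*(-12) = 24)
X(o, O) = 2 (X(o, O) = -2*(-1) = 2)
X(C(-1), L(d)) - 24633 = 2 - 24633 = -24631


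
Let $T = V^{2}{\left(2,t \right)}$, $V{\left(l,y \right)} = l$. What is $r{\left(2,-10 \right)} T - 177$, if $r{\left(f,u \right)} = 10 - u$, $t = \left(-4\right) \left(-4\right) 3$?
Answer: $-97$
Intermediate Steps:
$t = 48$ ($t = 16 \cdot 3 = 48$)
$T = 4$ ($T = 2^{2} = 4$)
$r{\left(2,-10 \right)} T - 177 = \left(10 - -10\right) 4 - 177 = \left(10 + 10\right) 4 - 177 = 20 \cdot 4 - 177 = 80 - 177 = -97$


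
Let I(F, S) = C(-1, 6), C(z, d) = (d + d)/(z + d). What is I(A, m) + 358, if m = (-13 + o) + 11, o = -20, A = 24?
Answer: 1802/5 ≈ 360.40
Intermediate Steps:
C(z, d) = 2*d/(d + z) (C(z, d) = (2*d)/(d + z) = 2*d/(d + z))
m = -22 (m = (-13 - 20) + 11 = -33 + 11 = -22)
I(F, S) = 12/5 (I(F, S) = 2*6/(6 - 1) = 2*6/5 = 2*6*(⅕) = 12/5)
I(A, m) + 358 = 12/5 + 358 = 1802/5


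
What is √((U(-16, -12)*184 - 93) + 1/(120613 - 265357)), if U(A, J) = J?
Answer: I*√12051962425770/72372 ≈ 47.969*I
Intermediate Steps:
√((U(-16, -12)*184 - 93) + 1/(120613 - 265357)) = √((-12*184 - 93) + 1/(120613 - 265357)) = √((-2208 - 93) + 1/(-144744)) = √(-2301 - 1/144744) = √(-333055945/144744) = I*√12051962425770/72372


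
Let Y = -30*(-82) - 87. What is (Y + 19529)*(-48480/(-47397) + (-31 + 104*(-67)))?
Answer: -2421507919982/15799 ≈ -1.5327e+8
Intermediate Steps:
Y = 2373 (Y = 2460 - 87 = 2373)
(Y + 19529)*(-48480/(-47397) + (-31 + 104*(-67))) = (2373 + 19529)*(-48480/(-47397) + (-31 + 104*(-67))) = 21902*(-48480*(-1/47397) + (-31 - 6968)) = 21902*(16160/15799 - 6999) = 21902*(-110561041/15799) = -2421507919982/15799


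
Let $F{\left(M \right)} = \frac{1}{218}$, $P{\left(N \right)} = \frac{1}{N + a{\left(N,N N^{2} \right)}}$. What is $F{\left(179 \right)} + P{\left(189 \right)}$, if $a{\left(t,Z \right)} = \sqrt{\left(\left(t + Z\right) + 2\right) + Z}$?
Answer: $\frac{6712903}{1467903872} + \frac{\sqrt{13502729}}{13467008} \approx 0.004846$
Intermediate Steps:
$a{\left(t,Z \right)} = \sqrt{2 + t + 2 Z}$ ($a{\left(t,Z \right)} = \sqrt{\left(\left(Z + t\right) + 2\right) + Z} = \sqrt{\left(2 + Z + t\right) + Z} = \sqrt{2 + t + 2 Z}$)
$P{\left(N \right)} = \frac{1}{N + \sqrt{2 + N + 2 N^{3}}}$ ($P{\left(N \right)} = \frac{1}{N + \sqrt{2 + N + 2 N N^{2}}} = \frac{1}{N + \sqrt{2 + N + 2 N^{3}}}$)
$F{\left(M \right)} = \frac{1}{218}$
$F{\left(179 \right)} + P{\left(189 \right)} = \frac{1}{218} + \frac{1}{189 + \sqrt{2 + 189 + 2 \cdot 189^{3}}} = \frac{1}{218} + \frac{1}{189 + \sqrt{2 + 189 + 2 \cdot 6751269}} = \frac{1}{218} + \frac{1}{189 + \sqrt{2 + 189 + 13502538}} = \frac{1}{218} + \frac{1}{189 + \sqrt{13502729}}$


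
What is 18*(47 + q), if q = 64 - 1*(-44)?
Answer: 2790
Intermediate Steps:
q = 108 (q = 64 + 44 = 108)
18*(47 + q) = 18*(47 + 108) = 18*155 = 2790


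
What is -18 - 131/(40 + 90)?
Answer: -2471/130 ≈ -19.008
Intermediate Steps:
-18 - 131/(40 + 90) = -18 - 131/130 = -2471/130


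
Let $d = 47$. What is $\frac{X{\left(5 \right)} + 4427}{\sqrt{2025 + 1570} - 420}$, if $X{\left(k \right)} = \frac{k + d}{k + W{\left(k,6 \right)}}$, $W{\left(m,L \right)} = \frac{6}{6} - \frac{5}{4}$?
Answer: $- \frac{7082964}{656659} - \frac{84321 \sqrt{3595}}{3283295} \approx -12.326$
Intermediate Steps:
$W{\left(m,L \right)} = - \frac{1}{4}$ ($W{\left(m,L \right)} = 6 \cdot \frac{1}{6} - \frac{5}{4} = 1 - \frac{5}{4} = - \frac{1}{4}$)
$X{\left(k \right)} = \frac{47 + k}{- \frac{1}{4} + k}$ ($X{\left(k \right)} = \frac{k + 47}{k - \frac{1}{4}} = \frac{47 + k}{- \frac{1}{4} + k}$)
$\frac{X{\left(5 \right)} + 4427}{\sqrt{2025 + 1570} - 420} = \frac{\frac{4 \left(47 + 5\right)}{-1 + 4 \cdot 5} + 4427}{\sqrt{2025 + 1570} - 420} = \frac{4 \frac{1}{-1 + 20} \cdot 52 + 4427}{\sqrt{3595} - 420} = \frac{4 \cdot \frac{1}{19} \cdot 52 + 4427}{-420 + \sqrt{3595}} = \frac{\frac{208}{19} + 4427}{-420 + \sqrt{3595}} = \frac{84321}{19 \left(-420 + \sqrt{3595}\right)}$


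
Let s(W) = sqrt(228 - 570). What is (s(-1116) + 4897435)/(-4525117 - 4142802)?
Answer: -4897435/8667919 - 3*I*sqrt(38)/8667919 ≈ -0.56501 - 2.1335e-6*I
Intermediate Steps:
s(W) = 3*I*sqrt(38) (s(W) = sqrt(-342) = 3*I*sqrt(38))
(s(-1116) + 4897435)/(-4525117 - 4142802) = (3*I*sqrt(38) + 4897435)/(-4525117 - 4142802) = (4897435 + 3*I*sqrt(38))/(-8667919) = (4897435 + 3*I*sqrt(38))*(-1/8667919) = -4897435/8667919 - 3*I*sqrt(38)/8667919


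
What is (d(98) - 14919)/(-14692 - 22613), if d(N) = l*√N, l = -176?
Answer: 4973/12435 + 1232*√2/37305 ≈ 0.44662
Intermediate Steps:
d(N) = -176*√N
(d(98) - 14919)/(-14692 - 22613) = (-1232*√2 - 14919)/(-14692 - 22613) = (-1232*√2 - 14919)/(-37305) = (-1232*√2 - 14919)*(-1/37305) = (-14919 - 1232*√2)*(-1/37305) = 4973/12435 + 1232*√2/37305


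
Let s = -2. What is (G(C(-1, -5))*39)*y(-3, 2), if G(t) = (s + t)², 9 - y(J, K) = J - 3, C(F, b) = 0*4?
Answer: 2340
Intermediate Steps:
C(F, b) = 0
y(J, K) = 12 - J (y(J, K) = 9 - (J - 3) = 9 - (-3 + J) = 9 + (3 - J) = 12 - J)
G(t) = (-2 + t)²
(G(C(-1, -5))*39)*y(-3, 2) = ((-2 + 0)²*39)*(12 - 1*(-3)) = ((-2)²*39)*(12 + 3) = (4*39)*15 = 156*15 = 2340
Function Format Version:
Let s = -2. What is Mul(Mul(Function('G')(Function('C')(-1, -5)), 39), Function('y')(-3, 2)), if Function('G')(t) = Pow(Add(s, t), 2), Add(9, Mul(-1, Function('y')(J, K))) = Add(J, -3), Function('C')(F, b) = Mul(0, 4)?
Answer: 2340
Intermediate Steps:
Function('C')(F, b) = 0
Function('y')(J, K) = Add(12, Mul(-1, J)) (Function('y')(J, K) = Add(9, Mul(-1, Add(J, -3))) = Add(9, Mul(-1, Add(-3, J))) = Add(9, Add(3, Mul(-1, J))) = Add(12, Mul(-1, J)))
Function('G')(t) = Pow(Add(-2, t), 2)
Mul(Mul(Function('G')(Function('C')(-1, -5)), 39), Function('y')(-3, 2)) = Mul(Mul(Pow(Add(-2, 0), 2), 39), Add(12, Mul(-1, -3))) = Mul(Mul(Pow(-2, 2), 39), Add(12, 3)) = Mul(Mul(4, 39), 15) = Mul(156, 15) = 2340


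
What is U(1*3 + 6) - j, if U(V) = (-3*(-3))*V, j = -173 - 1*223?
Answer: 477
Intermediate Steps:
j = -396 (j = -173 - 223 = -396)
U(V) = 9*V
U(1*3 + 6) - j = 9*(1*3 + 6) - 1*(-396) = 9*(3 + 6) + 396 = 9*9 + 396 = 81 + 396 = 477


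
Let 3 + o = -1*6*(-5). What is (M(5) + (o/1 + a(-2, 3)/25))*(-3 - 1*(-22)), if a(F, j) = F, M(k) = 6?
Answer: 15637/25 ≈ 625.48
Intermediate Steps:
o = 27 (o = -3 - 1*6*(-5) = -3 - 6*(-5) = -3 + 30 = 27)
(M(5) + (o/1 + a(-2, 3)/25))*(-3 - 1*(-22)) = (6 + (27/1 - 2/25))*(-3 - 1*(-22)) = (6 + (27*1 - 2*1/25))*(-3 + 22) = (6 + (27 - 2/25))*19 = (6 + 673/25)*19 = (823/25)*19 = 15637/25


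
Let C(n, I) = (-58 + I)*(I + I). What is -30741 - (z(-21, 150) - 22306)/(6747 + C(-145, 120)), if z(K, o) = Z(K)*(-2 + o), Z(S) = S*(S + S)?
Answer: -664943837/21627 ≈ -30746.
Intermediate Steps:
Z(S) = 2*S² (Z(S) = S*(2*S) = 2*S²)
C(n, I) = 2*I*(-58 + I) (C(n, I) = (-58 + I)*(2*I) = 2*I*(-58 + I))
z(K, o) = 2*K²*(-2 + o) (z(K, o) = (2*K²)*(-2 + o) = 2*K²*(-2 + o))
-30741 - (z(-21, 150) - 22306)/(6747 + C(-145, 120)) = -30741 - (2*(-21)²*(-2 + 150) - 22306)/(6747 + 2*120*(-58 + 120)) = -30741 - (2*441*148 - 22306)/(6747 + 2*120*62) = -30741 - (130536 - 22306)/(6747 + 14880) = -30741 - 108230/21627 = -664943837/21627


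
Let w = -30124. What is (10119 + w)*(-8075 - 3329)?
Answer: 228137020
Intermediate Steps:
(10119 + w)*(-8075 - 3329) = (10119 - 30124)*(-8075 - 3329) = -20005*(-11404) = 228137020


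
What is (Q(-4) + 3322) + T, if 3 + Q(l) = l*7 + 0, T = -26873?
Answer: -23582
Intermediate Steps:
Q(l) = -3 + 7*l (Q(l) = -3 + (l*7 + 0) = -3 + (7*l + 0) = -3 + 7*l)
(Q(-4) + 3322) + T = ((-3 + 7*(-4)) + 3322) - 26873 = ((-3 - 28) + 3322) - 26873 = (-31 + 3322) - 26873 = 3291 - 26873 = -23582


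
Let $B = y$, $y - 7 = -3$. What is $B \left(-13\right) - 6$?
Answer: $-58$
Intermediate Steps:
$y = 4$ ($y = 7 - 3 = 4$)
$B = 4$
$B \left(-13\right) - 6 = 4 \left(-13\right) - 6 = -52 - 6 = -58$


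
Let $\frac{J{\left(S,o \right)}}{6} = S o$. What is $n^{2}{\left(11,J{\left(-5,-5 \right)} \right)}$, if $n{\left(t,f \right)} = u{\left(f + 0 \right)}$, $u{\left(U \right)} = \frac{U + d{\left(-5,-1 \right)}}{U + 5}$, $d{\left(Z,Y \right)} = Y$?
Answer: $\frac{22201}{24025} \approx 0.92408$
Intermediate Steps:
$J{\left(S,o \right)} = 6 S o$
$u{\left(U \right)} = \frac{-1 + U}{5 + U}$ ($u{\left(U \right)} = \frac{U - 1}{U + 5} = \frac{-1 + U}{5 + U}$)
$n{\left(t,f \right)} = \frac{-1 + f}{5 + f}$ ($n{\left(t,f \right)} = \frac{-1 + \left(f + 0\right)}{5 + \left(f + 0\right)} = \frac{-1 + f}{5 + f}$)
$n^{2}{\left(11,J{\left(-5,-5 \right)} \right)} = \left(\frac{-1 + 6 \left(-5\right) \left(-5\right)}{5 + 6 \left(-5\right) \left(-5\right)}\right)^{2} = \left(\frac{-1 + 150}{5 + 150}\right)^{2} = \left(\frac{1}{155} \cdot 149\right)^{2} = \left(\frac{149}{155}\right)^{2} = \frac{22201}{24025}$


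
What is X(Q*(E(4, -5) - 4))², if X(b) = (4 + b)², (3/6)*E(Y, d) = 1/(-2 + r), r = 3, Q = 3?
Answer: 16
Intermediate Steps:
E(Y, d) = 2 (E(Y, d) = 2/(-2 + 3) = 2/1 = 2*1 = 2)
X(Q*(E(4, -5) - 4))² = ((4 + 3*(2 - 4))²)² = ((4 + 3*(-2))²)² = ((4 - 6)²)² = ((-2)²)² = 4² = 16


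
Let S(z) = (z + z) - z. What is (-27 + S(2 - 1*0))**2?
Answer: 625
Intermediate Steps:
S(z) = z (S(z) = 2*z - z = z)
(-27 + S(2 - 1*0))**2 = (-27 + (2 - 1*0))**2 = (-27 + (2 + 0))**2 = (-27 + 2)**2 = (-25)**2 = 625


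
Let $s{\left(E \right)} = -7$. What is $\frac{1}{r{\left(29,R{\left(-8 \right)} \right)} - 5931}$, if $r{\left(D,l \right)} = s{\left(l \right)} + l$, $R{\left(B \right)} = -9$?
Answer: $- \frac{1}{5947} \approx -0.00016815$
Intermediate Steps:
$r{\left(D,l \right)} = -7 + l$
$\frac{1}{r{\left(29,R{\left(-8 \right)} \right)} - 5931} = \frac{1}{\left(-7 - 9\right) - 5931} = \frac{1}{-16 - 5931} = \frac{1}{-5947} = - \frac{1}{5947}$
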